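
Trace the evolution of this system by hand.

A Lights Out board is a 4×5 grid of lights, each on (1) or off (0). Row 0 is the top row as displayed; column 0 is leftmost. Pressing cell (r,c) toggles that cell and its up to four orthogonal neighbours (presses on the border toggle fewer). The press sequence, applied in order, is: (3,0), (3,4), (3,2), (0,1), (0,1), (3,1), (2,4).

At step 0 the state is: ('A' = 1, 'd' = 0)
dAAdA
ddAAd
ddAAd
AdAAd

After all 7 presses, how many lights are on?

0) dAAdA
ddAAd
ddAAd
AdAAd
1) dAAdA
ddAAd
AdAAd
dAAAd
2) dAAdA
ddAAd
AdAAA
dAAdA
3) dAAdA
ddAAd
AddAA
dddAA
4) AdddA
dAAAd
AddAA
dddAA
5) dAAdA
ddAAd
AddAA
dddAA
6) dAAdA
ddAAd
AAdAA
AAAAA
7) dAAdA
ddAAA
AAddd
AAAAd

12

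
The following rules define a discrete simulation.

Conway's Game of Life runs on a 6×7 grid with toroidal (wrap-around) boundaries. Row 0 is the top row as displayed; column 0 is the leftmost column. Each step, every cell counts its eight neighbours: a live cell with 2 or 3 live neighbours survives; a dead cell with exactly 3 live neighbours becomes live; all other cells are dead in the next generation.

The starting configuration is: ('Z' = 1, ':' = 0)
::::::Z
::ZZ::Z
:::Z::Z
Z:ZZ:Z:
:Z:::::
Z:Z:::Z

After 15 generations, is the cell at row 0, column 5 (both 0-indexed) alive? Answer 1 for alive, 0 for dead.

0) ::::::Z
::ZZ::Z
:::Z::Z
Z:ZZ:Z:
:Z:::::
Z:Z:::Z
1) :ZZZ:ZZ
Z:ZZ:ZZ
ZZ:::ZZ
ZZZZZ:Z
:::Z:::
ZZ::::Z
2) :::Z:::
:::Z:::
:::::::
:::ZZ::
:::ZZZ:
:Z:ZZZZ
3) :::Z:Z:
:::::::
:::ZZ::
:::Z:Z:
::::::Z
::::::Z
4) :::::::
:::Z:::
:::ZZ::
:::Z:Z:
:::::ZZ
:::::ZZ
5) :::::::
:::ZZ::
::ZZ:::
:::Z:ZZ
:::::::
:::::ZZ
6) ::::ZZ:
::ZZZ::
::Z::Z:
::ZZZ::
::::Z::
:::::::
7) ::::ZZ:
::Z::::
:Z:::Z:
::Z:ZZ:
::::Z::
::::ZZ:
8) :::ZZZ:
::::ZZ:
:ZZZZZ:
:::ZZZ:
:::::::
:::Z:::
9) :::Z:Z:
::::::Z
::Z:::Z
:::::Z:
:::Z:::
:::Z:::
10) ::::Z::
:::::ZZ
:::::ZZ
:::::::
::::Z::
::ZZ:::
11) :::ZZZ:
::::Z:Z
:::::ZZ
:::::Z:
:::Z:::
:::ZZ::
12) :::::::
:::Z::Z
::::Z:Z
::::ZZZ
:::Z:::
::Z::Z:
13) :::::::
:::::Z:
Z::ZZ:Z
:::ZZ:Z
:::Z::Z
:::::::
14) :::::::
::::ZZZ
Z::Z::Z
::Z:::Z
:::ZZZ:
:::::::
15) :::::Z:
Z:::ZZZ
Z::ZZ::
Z:Z:::Z
:::ZZZ:
::::Z::

1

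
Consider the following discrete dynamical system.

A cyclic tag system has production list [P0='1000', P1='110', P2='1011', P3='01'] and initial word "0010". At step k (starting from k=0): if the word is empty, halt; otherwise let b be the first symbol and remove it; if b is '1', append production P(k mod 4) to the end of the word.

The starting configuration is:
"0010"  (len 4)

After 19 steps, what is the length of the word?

20

step 0: "0010"  (len 4)
step 1: "010"  (len 3)
step 2: "10"  (len 2)
step 3: "01011"  (len 5)
step 4: "1011"  (len 4)
step 5: "0111000"  (len 7)
step 6: "111000"  (len 6)
step 7: "110001011"  (len 9)
step 8: "1000101101"  (len 10)
step 9: "0001011011000"  (len 13)
step 10: "001011011000"  (len 12)
step 11: "01011011000"  (len 11)
step 12: "1011011000"  (len 10)
step 13: "0110110001000"  (len 13)
step 14: "110110001000"  (len 12)
step 15: "101100010001011"  (len 15)
step 16: "0110001000101101"  (len 16)
step 17: "110001000101101"  (len 15)
step 18: "10001000101101110"  (len 17)
step 19: "00010001011011101011"  (len 20)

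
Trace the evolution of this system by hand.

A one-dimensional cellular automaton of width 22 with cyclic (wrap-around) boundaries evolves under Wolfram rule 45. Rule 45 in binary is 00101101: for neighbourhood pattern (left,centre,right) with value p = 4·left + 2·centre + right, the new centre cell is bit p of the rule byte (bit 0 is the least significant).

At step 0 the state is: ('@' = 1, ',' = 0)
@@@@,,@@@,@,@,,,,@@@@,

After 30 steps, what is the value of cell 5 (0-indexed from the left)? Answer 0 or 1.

0

0) @@@@,,@@@,@,@,,,,@@@@,
1) @,,,,,@,,@@@@,@@,@,,,@
2) ,,@@@,@,,@,,,@@,@@,@,@
3) ,,@,,@@,,@,@,@,@@,@@@@
4) ,,@,,@,,,@@@@@@@,@@,,,
5) @,@,,@,@,@,,,,,,@@,,@@
6) ,@@,,@@@@@,@@@@,@,,,@,
7) ,@,,,@,,,,@@,,,@@,@,@,
8) ,@,@,@,@@,@,,@,@,@@@@,
9) ,@@@@@@@,@@,,@@@@@,,,,
10) ,@,,,,,,@@,,,@,,,,,@@@
11) @@,@@@@,@,,@,@,@@@,@,,
12) @,@@,,,@@,,@@@@@,,@@,,
13) @@@,,@,@,,,@,,,,,,@,,,
14) @,,,,@@@,@,@,@@@@,@,@,
15) @,@@,@,,@@@@@@,,,@@@@@
16) ,@@,@@,,@,,,,,,@,@,,,,
17) ,@,@@,,,@,@@@@,@@@,@@@
18) @@@@,,@,@@@,,,@@,,@@,,
19) @,,,,,@@@,,,@,@,,,@,,,
20) @,@@@,@,,,@,@@@,@,@,@,
21) @@@,,@@,@,@@@,,@@@@@@@
22) ,,,,,@,@@@@,,,,@,,,,,,
23) @@@@,@@@,,,,@@,@,@@@@@
24) ,,,,@@,,,@@,@,@@@@,,,,
25) @@@,@,,@,@,@@@@,,,,@@@
26) ,,,@@,,@@@@@,,,,@@,@,,
27) @@,@,,,@,,,,,@@,@,@@,@
28) ,,@@,@,@,@@@,@,@@@@,@@
29) ,,@,@@@@@@,,@@@@,,,@@,
30) @,@@@,,,,,,,@,,,,@,@,,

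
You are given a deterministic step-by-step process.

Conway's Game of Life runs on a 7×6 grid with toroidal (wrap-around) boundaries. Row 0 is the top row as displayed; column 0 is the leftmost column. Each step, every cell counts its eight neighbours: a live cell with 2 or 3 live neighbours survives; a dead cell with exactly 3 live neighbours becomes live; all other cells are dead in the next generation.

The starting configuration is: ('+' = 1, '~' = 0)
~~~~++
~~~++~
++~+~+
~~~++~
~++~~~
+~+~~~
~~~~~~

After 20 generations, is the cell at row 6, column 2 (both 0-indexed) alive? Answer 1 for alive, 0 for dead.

0) ~~~~++
~~~++~
++~+~+
~~~++~
~++~~~
+~+~~~
~~~~~~
1) ~~~+++
~~++~~
+~~~~+
~~~+++
~++~~~
~~+~~~
~~~~~+
2) ~~++~+
+~++~~
+~+~~+
~+++++
~++~+~
~++~~~
~~~+~+
3) ++~~~+
+~~~~~
~~~~~~
~~~~~~
~~~~++
++~~+~
++~+~~
4) ~~+~~+
++~~~+
~~~~~~
~~~~~~
+~~~++
~++++~
~~~~+~
5) ~+~~++
++~~~+
+~~~~~
~~~~~+
+++~++
+++~~~
~+~~++
6) ~++~~~
~+~~+~
~+~~~~
~~~~+~
~~+++~
~~~~~~
~~~++~
7) ~++~+~
++~~~~
~~~~~~
~~+~+~
~~~++~
~~+~~~
~~++~~
8) +~~~~~
+++~~~
~+~~~~
~~~~+~
~~+~+~
~~+~+~
~~~~~~
9) +~~~~~
+~+~~~
+++~~~
~~~+~~
~~~~++
~~~~~~
~~~~~~
10) ~+~~~~
+~+~~+
+~++~~
++++++
~~~~+~
~~~~~~
~~~~~~
11) ++~~~~
+~++~+
~~~~~~
+~~~~~
+++~+~
~~~~~~
~~~~~~
12) +++~~+
+~+~~+
++~~~+
+~~~~+
++~~~+
~+~~~~
~~~~~~
13) ~~+~~+
~~+~+~
~~~~+~
~~~~+~
~+~~~+
~+~~~~
~~+~~~
14) ~++~~~
~~~~++
~~~~++
~~~~++
+~~~~~
+++~~~
~++~~~
15) ++++~~
+~~+++
+~~+~~
+~~~+~
+~~~~~
+~+~~~
~~~+~~
16) ++~~~~
~~~~~~
++~+~~
++~~~~
+~~~~~
~+~~~~
+~~+~~
17) ++~~~~
~~+~~~
+++~~~
~~+~~+
+~~~~~
++~~~~
+~+~~~
18) +~+~~~
~~+~~~
+~++~~
~~+~~+
+~~~~+
+~~~~+
~~+~~+
19) ~~++~~
~~+~~~
~~++~~
~~++++
~+~~+~
~+~~+~
~~~~~+
20) ~~++~~
~+~~~~
~+~~~~
~+~~~+
++~~~~
+~~~++
~~+++~

1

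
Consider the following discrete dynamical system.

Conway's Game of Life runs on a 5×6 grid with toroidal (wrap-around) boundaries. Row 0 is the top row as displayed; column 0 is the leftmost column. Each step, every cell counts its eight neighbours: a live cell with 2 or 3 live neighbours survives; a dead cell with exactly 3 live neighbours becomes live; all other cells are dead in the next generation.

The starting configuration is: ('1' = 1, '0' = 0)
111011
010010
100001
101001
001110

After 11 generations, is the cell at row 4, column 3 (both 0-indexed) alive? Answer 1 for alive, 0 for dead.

1

gen 0: 111011
010010
100001
101001
001110
gen 1: 100000
001110
000010
101000
000000
gen 2: 000100
000111
011011
000000
010000
gen 3: 001100
100001
101001
111000
000000
gen 4: 000000
101111
001000
101001
000100
gen 5: 001001
011111
001000
011100
000000
gen 6: 111001
110011
100000
011100
010100
gen 7: 000100
001010
000110
110100
000110
gen 8: 001000
001010
010011
000001
000110
gen 9: 001010
011011
100111
100101
000110
gen 10: 011000
011000
000000
101000
001000
gen 11: 000100
011000
001000
010000
001100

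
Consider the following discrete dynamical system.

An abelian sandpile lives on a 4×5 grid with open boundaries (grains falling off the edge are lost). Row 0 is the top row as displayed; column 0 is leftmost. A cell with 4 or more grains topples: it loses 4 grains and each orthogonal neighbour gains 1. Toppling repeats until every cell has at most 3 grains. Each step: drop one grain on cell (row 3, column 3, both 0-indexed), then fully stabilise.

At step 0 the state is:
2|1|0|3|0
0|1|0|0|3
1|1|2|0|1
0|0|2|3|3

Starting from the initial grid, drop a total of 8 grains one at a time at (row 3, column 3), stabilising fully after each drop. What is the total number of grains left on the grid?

25

gen 0: 2|1|0|3|0
0|1|0|0|3
1|1|2|0|1
0|0|2|3|3
gen 1: 2|1|0|3|0
0|1|0|0|3
1|1|2|1|2
0|0|3|1|0
gen 2: 2|1|0|3|0
0|1|0|0|3
1|1|2|1|2
0|0|3|2|0
gen 3: 2|1|0|3|0
0|1|0|0|3
1|1|2|1|2
0|0|3|3|0
gen 4: 2|1|0|3|0
0|1|0|0|3
1|1|3|2|2
0|1|0|1|1
gen 5: 2|1|0|3|0
0|1|0|0|3
1|1|3|2|2
0|1|0|2|1
gen 6: 2|1|0|3|0
0|1|0|0|3
1|1|3|2|2
0|1|0|3|1
gen 7: 2|1|0|3|0
0|1|0|0|3
1|1|3|3|2
0|1|1|0|2
gen 8: 2|1|0|3|0
0|1|0|0|3
1|1|3|3|2
0|1|1|1|2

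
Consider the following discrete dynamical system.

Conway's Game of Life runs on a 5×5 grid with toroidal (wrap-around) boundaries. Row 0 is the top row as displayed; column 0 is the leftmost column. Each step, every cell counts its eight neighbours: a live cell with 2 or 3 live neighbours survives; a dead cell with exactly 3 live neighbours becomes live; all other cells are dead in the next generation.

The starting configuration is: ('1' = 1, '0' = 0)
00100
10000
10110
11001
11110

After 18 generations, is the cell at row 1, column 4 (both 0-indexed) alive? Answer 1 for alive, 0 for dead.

t=0: 00100
10000
10110
11001
11110
t=1: 10111
00111
00110
00000
00010
t=2: 11000
10000
00101
00110
00110
t=3: 11101
10001
01101
01001
00011
t=4: 01100
00000
01101
01001
00000
t=5: 00000
10010
01110
01110
11100
t=6: 10101
01011
10000
00001
10010
t=7: 00100
01110
10010
10001
11010
t=8: 10001
01011
10010
00110
11110
t=9: 00000
01110
11000
10000
10000
t=10: 01100
11100
10001
10001
00000
t=11: 10100
00111
00010
10001
11000
t=12: 10100
01101
10100
11001
00000
t=13: 10110
00101
00100
11001
00001
t=14: 11100
00101
00101
11011
00100
t=15: 10100
00101
00100
11001
00000
t=16: 01010
00100
00101
11000
00001
t=17: 00110
01100
10110
11011
01101
t=18: 10000
00001
00000
00000
00000

1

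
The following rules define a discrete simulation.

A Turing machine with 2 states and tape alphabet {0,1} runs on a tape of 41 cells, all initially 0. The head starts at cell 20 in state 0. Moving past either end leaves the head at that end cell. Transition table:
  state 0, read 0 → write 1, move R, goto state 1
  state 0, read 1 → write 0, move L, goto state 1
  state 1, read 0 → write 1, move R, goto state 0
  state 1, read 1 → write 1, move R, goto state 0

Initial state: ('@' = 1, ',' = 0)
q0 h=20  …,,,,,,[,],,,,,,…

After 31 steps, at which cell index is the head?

step 0: q0 h=20  …,,,,,,[,],,,,,,…
step 1: q1 h=21  …,,,,,@[,],,,,,,…
step 2: q0 h=22  …,,,,@@[,],,,,,,…
step 3: q1 h=23  …,,,@@@[,],,,,,,…
step 4: q0 h=24  …,,@@@@[,],,,,,,…
step 5: q1 h=25  …,@@@@@[,],,,,,,…
step 6: q0 h=26  …@@@@@@[,],,,,,,…
step 7: q1 h=27  …@@@@@@[,],,,,,,…
step 8: q0 h=28  …@@@@@@[,],,,,,,…
step 9: q1 h=29  …@@@@@@[,],,,,,,…
step 10: q0 h=30  …@@@@@@[,],,,,,,…
step 11: q1 h=31  …@@@@@@[,],,,,,,…
step 12: q0 h=32  …@@@@@@[,],,,,,,…
step 13: q1 h=33  …@@@@@@[,],,,,,,…
step 14: q0 h=34  …@@@@@@[,],,,,,,|
step 15: q1 h=35  …@@@@@@[,],,,,,|
step 16: q0 h=36  …@@@@@@[,],,,,|
step 17: q1 h=37  …@@@@@@[,],,,|
step 18: q0 h=38  …@@@@@@[,],,|
step 19: q1 h=39  …@@@@@@[,],|
step 20: q0 h=40  …@@@@@@[,]|
step 21: q1 h=40  …@@@@@@[@]|
step 22: q0 h=40  …@@@@@@[@]|
step 23: q1 h=39  …@@@@@@[@],|
step 24: q0 h=40  …@@@@@@[,]|
step 25: q1 h=40  …@@@@@@[@]|
step 26: q0 h=40  …@@@@@@[@]|
step 27: q1 h=39  …@@@@@@[@],|
step 28: q0 h=40  …@@@@@@[,]|
step 29: q1 h=40  …@@@@@@[@]|
step 30: q0 h=40  …@@@@@@[@]|
step 31: q1 h=39  …@@@@@@[@],|

39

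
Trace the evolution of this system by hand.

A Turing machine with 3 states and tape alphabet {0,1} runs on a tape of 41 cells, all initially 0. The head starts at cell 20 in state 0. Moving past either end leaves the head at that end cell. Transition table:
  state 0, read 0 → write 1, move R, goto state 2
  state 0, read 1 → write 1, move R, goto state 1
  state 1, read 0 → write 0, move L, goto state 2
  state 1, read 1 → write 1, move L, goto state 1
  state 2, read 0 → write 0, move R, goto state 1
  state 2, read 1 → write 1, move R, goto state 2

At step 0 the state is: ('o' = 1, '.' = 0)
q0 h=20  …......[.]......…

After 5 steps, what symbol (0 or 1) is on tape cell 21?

t=0: q0 h=20  …......[.]......…
t=1: q2 h=21  ….....o[.]......…
t=2: q1 h=22  …....o.[.]......…
t=3: q2 h=21  ….....o[.]......…
t=4: q1 h=22  …....o.[.]......…
t=5: q2 h=21  ….....o[.]......…

0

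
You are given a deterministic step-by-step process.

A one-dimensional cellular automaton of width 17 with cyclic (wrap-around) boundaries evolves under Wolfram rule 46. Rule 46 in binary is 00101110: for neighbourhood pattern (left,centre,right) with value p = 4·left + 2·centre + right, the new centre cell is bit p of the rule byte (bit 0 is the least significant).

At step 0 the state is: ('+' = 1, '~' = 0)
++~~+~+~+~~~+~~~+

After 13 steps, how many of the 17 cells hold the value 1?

6

step 0: ++~~+~+~+~~~+~~~+
step 1: ~~~++++++~~++~~++
step 2: ~~++~~~~~~++~~++~
step 3: ~++~~~~~~++~~++~~
step 4: ++~~~~~~++~~++~~~
step 5: +~~~~~~++~~++~~~+
step 6: ~~~~~~++~~++~~~++
step 7: ~~~~~++~~++~~~++~
step 8: ~~~~++~~++~~~++~~
step 9: ~~~++~~++~~~++~~~
step 10: ~~++~~++~~~++~~~~
step 11: ~++~~++~~~++~~~~~
step 12: ++~~++~~~++~~~~~~
step 13: +~~++~~~++~~~~~~+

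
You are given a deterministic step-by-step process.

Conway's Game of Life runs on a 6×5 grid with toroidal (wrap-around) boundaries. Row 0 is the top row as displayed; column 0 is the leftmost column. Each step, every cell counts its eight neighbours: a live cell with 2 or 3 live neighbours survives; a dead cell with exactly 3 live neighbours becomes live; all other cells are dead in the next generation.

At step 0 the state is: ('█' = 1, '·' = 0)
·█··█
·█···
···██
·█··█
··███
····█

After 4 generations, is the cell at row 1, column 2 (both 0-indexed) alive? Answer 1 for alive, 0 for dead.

t=0: ·█··█
·█···
···██
·█··█
··███
····█
t=1: ·····
··███
··███
·····
··█·█
··█·█
t=2: ··█·█
··█·█
··█·█
··█·█
·····
·····
t=3: ·····
███·█
███·█
·····
·····
·····
t=4: ██···
··█·█
··█·█
██···
·····
·····

1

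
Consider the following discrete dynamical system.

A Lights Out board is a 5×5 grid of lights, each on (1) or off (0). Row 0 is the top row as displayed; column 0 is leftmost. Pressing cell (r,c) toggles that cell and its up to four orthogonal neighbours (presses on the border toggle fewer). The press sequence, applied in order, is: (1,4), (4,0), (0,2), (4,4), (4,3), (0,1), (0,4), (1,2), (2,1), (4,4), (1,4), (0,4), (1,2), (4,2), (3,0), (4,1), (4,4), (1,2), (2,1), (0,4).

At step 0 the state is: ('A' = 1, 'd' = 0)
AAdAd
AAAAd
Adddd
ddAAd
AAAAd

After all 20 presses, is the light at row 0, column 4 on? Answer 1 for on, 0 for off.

[0] AAdAd
AAAAd
Adddd
ddAAd
AAAAd
[1] AAdAA
AAAdA
AdddA
ddAAd
AAAAd
[2] AAdAA
AAAdA
AdddA
AdAAd
ddAAd
[3] AdAdA
AAddA
AdddA
AdAAd
ddAAd
[4] AdAdA
AAddA
AdddA
AdAAA
ddAdA
[5] AdAdA
AAddA
AdddA
AdAdA
dddAd
[6] dAddA
AdddA
AdddA
AdAdA
dddAd
[7] dAdAd
Adddd
AdddA
AdAdA
dddAd
[8] dAAAd
AAAAd
AdAdA
AdAdA
dddAd
[9] dAAAd
AdAAd
dAddA
AAAdA
dddAd
[10] dAAAd
AdAAd
dAddA
AAAdd
ddddA
[11] dAAAA
AdAdA
dAddd
AAAdd
ddddA
[12] dAAdd
AdAdd
dAddd
AAAdd
ddddA
[13] dAddd
AAdAd
dAAdd
AAAdd
ddddA
[14] dAddd
AAdAd
dAAdd
AAddd
dAAAA
[15] dAddd
AAdAd
AAAdd
ddddd
AAAAA
[16] dAddd
AAdAd
AAAdd
dAddd
dddAA
[17] dAddd
AAdAd
AAAdd
dAddA
ddddd
[18] dAAdd
AdAdd
AAddd
dAddA
ddddd
[19] dAAdd
AAAdd
ddAdd
ddddA
ddddd
[20] dAAAA
AAAdA
ddAdd
ddddA
ddddd

1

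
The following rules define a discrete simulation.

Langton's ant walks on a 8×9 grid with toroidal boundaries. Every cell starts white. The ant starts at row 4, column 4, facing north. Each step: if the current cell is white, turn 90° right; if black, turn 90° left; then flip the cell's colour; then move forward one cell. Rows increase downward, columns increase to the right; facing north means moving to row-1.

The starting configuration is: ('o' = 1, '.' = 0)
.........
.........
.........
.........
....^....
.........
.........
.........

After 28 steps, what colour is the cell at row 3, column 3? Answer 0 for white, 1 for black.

[0] .........
.........
.........
.........
....^....
.........
.........
.........
[1] .........
.........
.........
.........
....o>...
.........
.........
.........
[2] .........
.........
.........
.........
....oo...
.....v...
.........
.........
[3] .........
.........
.........
.........
....oo...
....<o...
.........
.........
[4] .........
.........
.........
.........
....^o...
....oo...
.........
.........
[5] .........
.........
.........
.........
...<.o...
....oo...
.........
.........
[6] .........
.........
.........
...^.....
...o.o...
....oo...
.........
.........
[7] .........
.........
.........
...o>....
...o.o...
....oo...
.........
.........
[8] .........
.........
.........
...oo....
...ovo...
....oo...
.........
.........
[9] .........
.........
.........
...oo....
...<oo...
....oo...
.........
.........
[10] .........
.........
.........
...oo....
....oo...
...voo...
.........
.........
[11] .........
.........
.........
...oo....
....oo...
..<ooo...
.........
.........
[12] .........
.........
.........
...oo....
..^.oo...
..oooo...
.........
.........
[13] .........
.........
.........
...oo....
..o>oo...
..oooo...
.........
.........
[14] .........
.........
.........
...oo....
..oooo...
..ovoo...
.........
.........
[15] .........
.........
.........
...oo....
..oooo...
..o.>o...
.........
.........
[16] .........
.........
.........
...oo....
..oo^o...
..o..o...
.........
.........
[17] .........
.........
.........
...oo....
..o<.o...
..o..o...
.........
.........
[18] .........
.........
.........
...oo....
..o..o...
..ov.o...
.........
.........
[19] .........
.........
.........
...oo....
..o..o...
..<o.o...
.........
.........
[20] .........
.........
.........
...oo....
..o..o...
...o.o...
..v......
.........
[21] .........
.........
.........
...oo....
..o..o...
...o.o...
.<o......
.........
[22] .........
.........
.........
...oo....
..o..o...
.^.o.o...
.oo......
.........
[23] .........
.........
.........
...oo....
..o..o...
.o>o.o...
.oo......
.........
[24] .........
.........
.........
...oo....
..o..o...
.ooo.o...
.ov......
.........
[25] .........
.........
.........
...oo....
..o..o...
.ooo.o...
.o.>.....
.........
[26] .........
.........
.........
...oo....
..o..o...
.ooo.o...
.o.o.....
...v.....
[27] .........
.........
.........
...oo....
..o..o...
.ooo.o...
.o.o.....
..<o.....
[28] .........
.........
.........
...oo....
..o..o...
.ooo.o...
.o^o.....
..oo.....

1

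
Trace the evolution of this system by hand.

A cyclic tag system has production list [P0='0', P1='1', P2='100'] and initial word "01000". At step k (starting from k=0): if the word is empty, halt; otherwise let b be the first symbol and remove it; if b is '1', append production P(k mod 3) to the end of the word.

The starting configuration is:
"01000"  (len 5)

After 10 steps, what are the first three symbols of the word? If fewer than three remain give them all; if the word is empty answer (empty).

(empty)

0) "01000"  (len 5)
1) "1000"  (len 4)
2) "0001"  (len 4)
3) "001"  (len 3)
4) "01"  (len 2)
5) "1"  (len 1)
6) "100"  (len 3)
7) "000"  (len 3)
8) "00"  (len 2)
9) "0"  (len 1)
10) (halted — word empty)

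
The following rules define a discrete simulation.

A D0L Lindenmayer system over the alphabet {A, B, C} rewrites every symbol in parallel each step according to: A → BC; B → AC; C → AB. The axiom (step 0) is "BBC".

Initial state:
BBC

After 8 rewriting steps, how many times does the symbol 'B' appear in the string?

257

0) BBC
1) ACACAB
2) BCABBCABBCAC
3) ACABBCACACABBCACACABBCAB
4) BCABBCACACABBCABBCABBCACACABBCABBCABBCACACABBCAC
5) ACABBCACACABBCABBCABBCACACABBCACACABBCACACABBCABBCABBCACACABBCACACABBCACACABBCABBCABBCACACABBCAB
6) BCABBCACACABBCABBCABBCACACABBCACACABBCACACABBCABBCABBCACAC…ACACABBCABBCABBCACACABBCACACABBCACACABBCABBCABBCACACABBCAC  (len 192)
7) ACABBCACACABBCABBCABBCACACABBCACACABBCACACABBCABBCABBCACAC…ACACABBCABBCABBCACACABBCACACABBCACACABBCABBCABBCACACABBCAB  (len 384)
8) BCABBCACACABBCABBCABBCACACABBCACACABBCACACABBCABBCABBCACAC…ACACABBCABBCABBCACACABBCACACABBCACACABBCABBCABBCACACABBCAC  (len 768)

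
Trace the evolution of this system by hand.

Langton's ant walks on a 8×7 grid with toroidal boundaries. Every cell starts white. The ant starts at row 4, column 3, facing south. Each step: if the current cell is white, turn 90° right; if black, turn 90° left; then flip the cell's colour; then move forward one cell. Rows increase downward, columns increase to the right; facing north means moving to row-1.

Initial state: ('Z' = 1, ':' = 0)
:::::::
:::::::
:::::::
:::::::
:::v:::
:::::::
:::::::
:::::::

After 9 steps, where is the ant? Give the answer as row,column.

4,4

k=0  :::::::
:::::::
:::::::
:::::::
:::v:::
:::::::
:::::::
:::::::
k=1  :::::::
:::::::
:::::::
:::::::
::<Z:::
:::::::
:::::::
:::::::
k=2  :::::::
:::::::
:::::::
::^::::
::ZZ:::
:::::::
:::::::
:::::::
k=3  :::::::
:::::::
:::::::
::Z>:::
::ZZ:::
:::::::
:::::::
:::::::
k=4  :::::::
:::::::
:::::::
::ZZ:::
::Zv:::
:::::::
:::::::
:::::::
k=5  :::::::
:::::::
:::::::
::ZZ:::
::Z:>::
:::::::
:::::::
:::::::
k=6  :::::::
:::::::
:::::::
::ZZ:::
::Z:Z::
::::v::
:::::::
:::::::
k=7  :::::::
:::::::
:::::::
::ZZ:::
::Z:Z::
:::<Z::
:::::::
:::::::
k=8  :::::::
:::::::
:::::::
::ZZ:::
::Z^Z::
:::ZZ::
:::::::
:::::::
k=9  :::::::
:::::::
:::::::
::ZZ:::
::ZZ>::
:::ZZ::
:::::::
:::::::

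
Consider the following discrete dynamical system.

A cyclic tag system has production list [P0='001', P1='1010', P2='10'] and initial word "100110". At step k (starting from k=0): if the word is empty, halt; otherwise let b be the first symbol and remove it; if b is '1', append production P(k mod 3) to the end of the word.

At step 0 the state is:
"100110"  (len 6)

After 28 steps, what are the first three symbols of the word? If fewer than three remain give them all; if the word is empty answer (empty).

000

step 0: "100110"  (len 6)
step 1: "00110001"  (len 8)
step 2: "0110001"  (len 7)
step 3: "110001"  (len 6)
step 4: "10001001"  (len 8)
step 5: "00010011010"  (len 11)
step 6: "0010011010"  (len 10)
step 7: "010011010"  (len 9)
step 8: "10011010"  (len 8)
step 9: "001101010"  (len 9)
step 10: "01101010"  (len 8)
step 11: "1101010"  (len 7)
step 12: "10101010"  (len 8)
step 13: "0101010001"  (len 10)
step 14: "101010001"  (len 9)
step 15: "0101000110"  (len 10)
step 16: "101000110"  (len 9)
step 17: "010001101010"  (len 12)
step 18: "10001101010"  (len 11)
step 19: "0001101010001"  (len 13)
step 20: "001101010001"  (len 12)
step 21: "01101010001"  (len 11)
step 22: "1101010001"  (len 10)
step 23: "1010100011010"  (len 13)
step 24: "01010001101010"  (len 14)
step 25: "1010001101010"  (len 13)
step 26: "0100011010101010"  (len 16)
step 27: "100011010101010"  (len 15)
step 28: "00011010101010001"  (len 17)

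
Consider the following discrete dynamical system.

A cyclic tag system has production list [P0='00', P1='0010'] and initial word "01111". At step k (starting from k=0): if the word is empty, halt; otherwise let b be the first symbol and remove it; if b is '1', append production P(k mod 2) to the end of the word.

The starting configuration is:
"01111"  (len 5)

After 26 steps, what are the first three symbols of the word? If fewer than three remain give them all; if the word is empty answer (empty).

010

t=0: "01111"  (len 5)
t=1: "1111"  (len 4)
t=2: "1110010"  (len 7)
t=3: "11001000"  (len 8)
t=4: "10010000010"  (len 11)
t=5: "001000001000"  (len 12)
t=6: "01000001000"  (len 11)
t=7: "1000001000"  (len 10)
t=8: "0000010000010"  (len 13)
t=9: "000010000010"  (len 12)
t=10: "00010000010"  (len 11)
t=11: "0010000010"  (len 10)
t=12: "010000010"  (len 9)
t=13: "10000010"  (len 8)
t=14: "00000100010"  (len 11)
t=15: "0000100010"  (len 10)
t=16: "000100010"  (len 9)
t=17: "00100010"  (len 8)
t=18: "0100010"  (len 7)
t=19: "100010"  (len 6)
t=20: "000100010"  (len 9)
t=21: "00100010"  (len 8)
t=22: "0100010"  (len 7)
t=23: "100010"  (len 6)
t=24: "000100010"  (len 9)
t=25: "00100010"  (len 8)
t=26: "0100010"  (len 7)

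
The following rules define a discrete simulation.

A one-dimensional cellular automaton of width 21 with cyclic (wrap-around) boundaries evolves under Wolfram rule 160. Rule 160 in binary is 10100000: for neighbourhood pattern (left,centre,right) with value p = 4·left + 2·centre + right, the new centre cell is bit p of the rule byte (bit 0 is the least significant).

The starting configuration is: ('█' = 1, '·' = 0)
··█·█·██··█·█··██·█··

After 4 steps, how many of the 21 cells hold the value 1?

step 0: ··█·█·██··█·█··██·█··
step 1: ···█·█·····█·····█···
step 2: ····█················
step 3: ·····················
step 4: ·····················

0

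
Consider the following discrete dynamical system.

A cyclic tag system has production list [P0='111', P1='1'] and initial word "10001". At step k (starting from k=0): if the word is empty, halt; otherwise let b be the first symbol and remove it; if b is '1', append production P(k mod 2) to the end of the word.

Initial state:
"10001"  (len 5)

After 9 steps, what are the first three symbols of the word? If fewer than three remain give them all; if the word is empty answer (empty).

[0] "10001"  (len 5)
[1] "0001111"  (len 7)
[2] "001111"  (len 6)
[3] "01111"  (len 5)
[4] "1111"  (len 4)
[5] "111111"  (len 6)
[6] "111111"  (len 6)
[7] "11111111"  (len 8)
[8] "11111111"  (len 8)
[9] "1111111111"  (len 10)

111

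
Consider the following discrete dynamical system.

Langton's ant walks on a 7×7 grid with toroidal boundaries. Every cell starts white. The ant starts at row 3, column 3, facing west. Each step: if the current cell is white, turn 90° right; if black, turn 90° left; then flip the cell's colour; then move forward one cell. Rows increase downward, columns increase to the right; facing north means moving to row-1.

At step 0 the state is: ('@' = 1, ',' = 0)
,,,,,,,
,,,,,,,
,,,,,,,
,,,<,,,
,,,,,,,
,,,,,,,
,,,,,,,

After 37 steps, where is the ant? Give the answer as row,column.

4,0

0) ,,,,,,,
,,,,,,,
,,,,,,,
,,,<,,,
,,,,,,,
,,,,,,,
,,,,,,,
1) ,,,,,,,
,,,,,,,
,,,^,,,
,,,@,,,
,,,,,,,
,,,,,,,
,,,,,,,
2) ,,,,,,,
,,,,,,,
,,,@>,,
,,,@,,,
,,,,,,,
,,,,,,,
,,,,,,,
3) ,,,,,,,
,,,,,,,
,,,@@,,
,,,@v,,
,,,,,,,
,,,,,,,
,,,,,,,
4) ,,,,,,,
,,,,,,,
,,,@@,,
,,,<@,,
,,,,,,,
,,,,,,,
,,,,,,,
5) ,,,,,,,
,,,,,,,
,,,@@,,
,,,,@,,
,,,v,,,
,,,,,,,
,,,,,,,
6) ,,,,,,,
,,,,,,,
,,,@@,,
,,,,@,,
,,<@,,,
,,,,,,,
,,,,,,,
7) ,,,,,,,
,,,,,,,
,,,@@,,
,,^,@,,
,,@@,,,
,,,,,,,
,,,,,,,
8) ,,,,,,,
,,,,,,,
,,,@@,,
,,@>@,,
,,@@,,,
,,,,,,,
,,,,,,,
9) ,,,,,,,
,,,,,,,
,,,@@,,
,,@@@,,
,,@v,,,
,,,,,,,
,,,,,,,
10) ,,,,,,,
,,,,,,,
,,,@@,,
,,@@@,,
,,@,>,,
,,,,,,,
,,,,,,,
11) ,,,,,,,
,,,,,,,
,,,@@,,
,,@@@,,
,,@,@,,
,,,,v,,
,,,,,,,
12) ,,,,,,,
,,,,,,,
,,,@@,,
,,@@@,,
,,@,@,,
,,,<@,,
,,,,,,,
13) ,,,,,,,
,,,,,,,
,,,@@,,
,,@@@,,
,,@^@,,
,,,@@,,
,,,,,,,
14) ,,,,,,,
,,,,,,,
,,,@@,,
,,@@@,,
,,@@>,,
,,,@@,,
,,,,,,,
15) ,,,,,,,
,,,,,,,
,,,@@,,
,,@@^,,
,,@@,,,
,,,@@,,
,,,,,,,
16) ,,,,,,,
,,,,,,,
,,,@@,,
,,@<,,,
,,@@,,,
,,,@@,,
,,,,,,,
17) ,,,,,,,
,,,,,,,
,,,@@,,
,,@,,,,
,,@v,,,
,,,@@,,
,,,,,,,
18) ,,,,,,,
,,,,,,,
,,,@@,,
,,@,,,,
,,@,>,,
,,,@@,,
,,,,,,,
19) ,,,,,,,
,,,,,,,
,,,@@,,
,,@,,,,
,,@,@,,
,,,@v,,
,,,,,,,
20) ,,,,,,,
,,,,,,,
,,,@@,,
,,@,,,,
,,@,@,,
,,,@,>,
,,,,,,,
21) ,,,,,,,
,,,,,,,
,,,@@,,
,,@,,,,
,,@,@,,
,,,@,@,
,,,,,v,
22) ,,,,,,,
,,,,,,,
,,,@@,,
,,@,,,,
,,@,@,,
,,,@,@,
,,,,<@,
23) ,,,,,,,
,,,,,,,
,,,@@,,
,,@,,,,
,,@,@,,
,,,@^@,
,,,,@@,
24) ,,,,,,,
,,,,,,,
,,,@@,,
,,@,,,,
,,@,@,,
,,,@@>,
,,,,@@,
25) ,,,,,,,
,,,,,,,
,,,@@,,
,,@,,,,
,,@,@^,
,,,@@,,
,,,,@@,
26) ,,,,,,,
,,,,,,,
,,,@@,,
,,@,,,,
,,@,@@>
,,,@@,,
,,,,@@,
27) ,,,,,,,
,,,,,,,
,,,@@,,
,,@,,,,
,,@,@@@
,,,@@,v
,,,,@@,
28) ,,,,,,,
,,,,,,,
,,,@@,,
,,@,,,,
,,@,@@@
,,,@@<@
,,,,@@,
29) ,,,,,,,
,,,,,,,
,,,@@,,
,,@,,,,
,,@,@^@
,,,@@@@
,,,,@@,
30) ,,,,,,,
,,,,,,,
,,,@@,,
,,@,,,,
,,@,<,@
,,,@@@@
,,,,@@,
31) ,,,,,,,
,,,,,,,
,,,@@,,
,,@,,,,
,,@,,,@
,,,@v@@
,,,,@@,
32) ,,,,,,,
,,,,,,,
,,,@@,,
,,@,,,,
,,@,,,@
,,,@,>@
,,,,@@,
33) ,,,,,,,
,,,,,,,
,,,@@,,
,,@,,,,
,,@,,^@
,,,@,,@
,,,,@@,
34) ,,,,,,,
,,,,,,,
,,,@@,,
,,@,,,,
,,@,,@>
,,,@,,@
,,,,@@,
35) ,,,,,,,
,,,,,,,
,,,@@,,
,,@,,,^
,,@,,@,
,,,@,,@
,,,,@@,
36) ,,,,,,,
,,,,,,,
,,,@@,,
>,@,,,@
,,@,,@,
,,,@,,@
,,,,@@,
37) ,,,,,,,
,,,,,,,
,,,@@,,
@,@,,,@
v,@,,@,
,,,@,,@
,,,,@@,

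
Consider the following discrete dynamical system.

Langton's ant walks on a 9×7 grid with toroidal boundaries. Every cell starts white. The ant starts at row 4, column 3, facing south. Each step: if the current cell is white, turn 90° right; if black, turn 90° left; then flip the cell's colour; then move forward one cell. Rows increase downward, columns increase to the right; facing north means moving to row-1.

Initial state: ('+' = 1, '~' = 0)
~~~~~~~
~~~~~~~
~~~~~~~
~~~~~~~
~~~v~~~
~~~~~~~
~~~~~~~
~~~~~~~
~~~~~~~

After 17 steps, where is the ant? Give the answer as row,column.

gen 0: ~~~~~~~
~~~~~~~
~~~~~~~
~~~~~~~
~~~v~~~
~~~~~~~
~~~~~~~
~~~~~~~
~~~~~~~
gen 1: ~~~~~~~
~~~~~~~
~~~~~~~
~~~~~~~
~~<+~~~
~~~~~~~
~~~~~~~
~~~~~~~
~~~~~~~
gen 2: ~~~~~~~
~~~~~~~
~~~~~~~
~~^~~~~
~~++~~~
~~~~~~~
~~~~~~~
~~~~~~~
~~~~~~~
gen 3: ~~~~~~~
~~~~~~~
~~~~~~~
~~+>~~~
~~++~~~
~~~~~~~
~~~~~~~
~~~~~~~
~~~~~~~
gen 4: ~~~~~~~
~~~~~~~
~~~~~~~
~~++~~~
~~+v~~~
~~~~~~~
~~~~~~~
~~~~~~~
~~~~~~~
gen 5: ~~~~~~~
~~~~~~~
~~~~~~~
~~++~~~
~~+~>~~
~~~~~~~
~~~~~~~
~~~~~~~
~~~~~~~
gen 6: ~~~~~~~
~~~~~~~
~~~~~~~
~~++~~~
~~+~+~~
~~~~v~~
~~~~~~~
~~~~~~~
~~~~~~~
gen 7: ~~~~~~~
~~~~~~~
~~~~~~~
~~++~~~
~~+~+~~
~~~<+~~
~~~~~~~
~~~~~~~
~~~~~~~
gen 8: ~~~~~~~
~~~~~~~
~~~~~~~
~~++~~~
~~+^+~~
~~~++~~
~~~~~~~
~~~~~~~
~~~~~~~
gen 9: ~~~~~~~
~~~~~~~
~~~~~~~
~~++~~~
~~++>~~
~~~++~~
~~~~~~~
~~~~~~~
~~~~~~~
gen 10: ~~~~~~~
~~~~~~~
~~~~~~~
~~++^~~
~~++~~~
~~~++~~
~~~~~~~
~~~~~~~
~~~~~~~
gen 11: ~~~~~~~
~~~~~~~
~~~~~~~
~~+++>~
~~++~~~
~~~++~~
~~~~~~~
~~~~~~~
~~~~~~~
gen 12: ~~~~~~~
~~~~~~~
~~~~~~~
~~++++~
~~++~v~
~~~++~~
~~~~~~~
~~~~~~~
~~~~~~~
gen 13: ~~~~~~~
~~~~~~~
~~~~~~~
~~++++~
~~++<+~
~~~++~~
~~~~~~~
~~~~~~~
~~~~~~~
gen 14: ~~~~~~~
~~~~~~~
~~~~~~~
~~++^+~
~~++++~
~~~++~~
~~~~~~~
~~~~~~~
~~~~~~~
gen 15: ~~~~~~~
~~~~~~~
~~~~~~~
~~+<~+~
~~++++~
~~~++~~
~~~~~~~
~~~~~~~
~~~~~~~
gen 16: ~~~~~~~
~~~~~~~
~~~~~~~
~~+~~+~
~~+v++~
~~~++~~
~~~~~~~
~~~~~~~
~~~~~~~
gen 17: ~~~~~~~
~~~~~~~
~~~~~~~
~~+~~+~
~~+~>+~
~~~++~~
~~~~~~~
~~~~~~~
~~~~~~~

4,4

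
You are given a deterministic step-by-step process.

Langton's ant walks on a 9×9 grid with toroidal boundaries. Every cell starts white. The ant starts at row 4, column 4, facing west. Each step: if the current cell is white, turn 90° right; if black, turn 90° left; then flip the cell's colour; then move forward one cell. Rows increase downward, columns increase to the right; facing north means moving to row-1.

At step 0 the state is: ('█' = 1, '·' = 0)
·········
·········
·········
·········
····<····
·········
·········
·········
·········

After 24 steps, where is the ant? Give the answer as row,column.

t=0: ·········
·········
·········
·········
····<····
·········
·········
·········
·········
t=1: ·········
·········
·········
····^····
····█····
·········
·········
·········
·········
t=2: ·········
·········
·········
····█>···
····█····
·········
·········
·········
·········
t=3: ·········
·········
·········
····██···
····█v···
·········
·········
·········
·········
t=4: ·········
·········
·········
····██···
····<█···
·········
·········
·········
·········
t=5: ·········
·········
·········
····██···
·····█···
····v····
·········
·········
·········
t=6: ·········
·········
·········
····██···
·····█···
···<█····
·········
·········
·········
t=7: ·········
·········
·········
····██···
···^·█···
···██····
·········
·········
·········
t=8: ·········
·········
·········
····██···
···█>█···
···██····
·········
·········
·········
t=9: ·········
·········
·········
····██···
···███···
···█v····
·········
·········
·········
t=10: ·········
·········
·········
····██···
···███···
···█·>···
·········
·········
·········
t=11: ·········
·········
·········
····██···
···███···
···█·█···
·····v···
·········
·········
t=12: ·········
·········
·········
····██···
···███···
···█·█···
····<█···
·········
·········
t=13: ·········
·········
·········
····██···
···███···
···█^█···
····██···
·········
·········
t=14: ·········
·········
·········
····██···
···███···
···██>···
····██···
·········
·········
t=15: ·········
·········
·········
····██···
···██^···
···██····
····██···
·········
·········
t=16: ·········
·········
·········
····██···
···█<····
···██····
····██···
·········
·········
t=17: ·········
·········
·········
····██···
···█·····
···█v····
····██···
·········
·········
t=18: ·········
·········
·········
····██···
···█·····
···█·>···
····██···
·········
·········
t=19: ·········
·········
·········
····██···
···█·····
···█·█···
····█v···
·········
·········
t=20: ·········
·········
·········
····██···
···█·····
···█·█···
····█·>··
·········
·········
t=21: ·········
·········
·········
····██···
···█·····
···█·█···
····█·█··
······v··
·········
t=22: ·········
·········
·········
····██···
···█·····
···█·█···
····█·█··
·····<█··
·········
t=23: ·········
·········
·········
····██···
···█·····
···█·█···
····█^█··
·····██··
·········
t=24: ·········
·········
·········
····██···
···█·····
···█·█···
····██>··
·····██··
·········

6,6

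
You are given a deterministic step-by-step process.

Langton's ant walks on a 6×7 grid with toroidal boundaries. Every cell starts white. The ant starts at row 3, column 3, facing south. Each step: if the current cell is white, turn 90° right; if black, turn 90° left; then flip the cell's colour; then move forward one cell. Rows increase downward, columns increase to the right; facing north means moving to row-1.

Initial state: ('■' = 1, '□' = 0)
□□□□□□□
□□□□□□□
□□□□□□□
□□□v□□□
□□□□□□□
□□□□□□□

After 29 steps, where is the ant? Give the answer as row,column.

[0] □□□□□□□
□□□□□□□
□□□□□□□
□□□v□□□
□□□□□□□
□□□□□□□
[1] □□□□□□□
□□□□□□□
□□□□□□□
□□<■□□□
□□□□□□□
□□□□□□□
[2] □□□□□□□
□□□□□□□
□□^□□□□
□□■■□□□
□□□□□□□
□□□□□□□
[3] □□□□□□□
□□□□□□□
□□■>□□□
□□■■□□□
□□□□□□□
□□□□□□□
[4] □□□□□□□
□□□□□□□
□□■■□□□
□□■v□□□
□□□□□□□
□□□□□□□
[5] □□□□□□□
□□□□□□□
□□■■□□□
□□■□>□□
□□□□□□□
□□□□□□□
[6] □□□□□□□
□□□□□□□
□□■■□□□
□□■□■□□
□□□□v□□
□□□□□□□
[7] □□□□□□□
□□□□□□□
□□■■□□□
□□■□■□□
□□□<■□□
□□□□□□□
[8] □□□□□□□
□□□□□□□
□□■■□□□
□□■^■□□
□□□■■□□
□□□□□□□
[9] □□□□□□□
□□□□□□□
□□■■□□□
□□■■>□□
□□□■■□□
□□□□□□□
[10] □□□□□□□
□□□□□□□
□□■■^□□
□□■■□□□
□□□■■□□
□□□□□□□
[11] □□□□□□□
□□□□□□□
□□■■■>□
□□■■□□□
□□□■■□□
□□□□□□□
[12] □□□□□□□
□□□□□□□
□□■■■■□
□□■■□v□
□□□■■□□
□□□□□□□
[13] □□□□□□□
□□□□□□□
□□■■■■□
□□■■<■□
□□□■■□□
□□□□□□□
[14] □□□□□□□
□□□□□□□
□□■■^■□
□□■■■■□
□□□■■□□
□□□□□□□
[15] □□□□□□□
□□□□□□□
□□■<□■□
□□■■■■□
□□□■■□□
□□□□□□□
[16] □□□□□□□
□□□□□□□
□□■□□■□
□□■v■■□
□□□■■□□
□□□□□□□
[17] □□□□□□□
□□□□□□□
□□■□□■□
□□■□>■□
□□□■■□□
□□□□□□□
[18] □□□□□□□
□□□□□□□
□□■□^■□
□□■□□■□
□□□■■□□
□□□□□□□
[19] □□□□□□□
□□□□□□□
□□■□■>□
□□■□□■□
□□□■■□□
□□□□□□□
[20] □□□□□□□
□□□□□^□
□□■□■□□
□□■□□■□
□□□■■□□
□□□□□□□
[21] □□□□□□□
□□□□□■>
□□■□■□□
□□■□□■□
□□□■■□□
□□□□□□□
[22] □□□□□□□
□□□□□■■
□□■□■□v
□□■□□■□
□□□■■□□
□□□□□□□
[23] □□□□□□□
□□□□□■■
□□■□■<■
□□■□□■□
□□□■■□□
□□□□□□□
[24] □□□□□□□
□□□□□^■
□□■□■■■
□□■□□■□
□□□■■□□
□□□□□□□
[25] □□□□□□□
□□□□<□■
□□■□■■■
□□■□□■□
□□□■■□□
□□□□□□□
[26] □□□□^□□
□□□□■□■
□□■□■■■
□□■□□■□
□□□■■□□
□□□□□□□
[27] □□□□■>□
□□□□■□■
□□■□■■■
□□■□□■□
□□□■■□□
□□□□□□□
[28] □□□□■■□
□□□□■v■
□□■□■■■
□□■□□■□
□□□■■□□
□□□□□□□
[29] □□□□■■□
□□□□<■■
□□■□■■■
□□■□□■□
□□□■■□□
□□□□□□□

1,4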